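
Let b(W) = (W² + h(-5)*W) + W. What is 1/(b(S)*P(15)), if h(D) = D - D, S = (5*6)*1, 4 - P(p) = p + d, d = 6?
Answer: -1/15810 ≈ -6.3251e-5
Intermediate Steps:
P(p) = -2 - p (P(p) = 4 - (p + 6) = 4 - (6 + p) = 4 + (-6 - p) = -2 - p)
S = 30 (S = 30*1 = 30)
h(D) = 0
b(W) = W + W² (b(W) = (W² + 0*W) + W = (W² + 0) + W = W² + W = W + W²)
1/(b(S)*P(15)) = 1/((30*(1 + 30))*(-2 - 1*15)) = 1/((30*31)*(-2 - 15)) = 1/(930*(-17)) = 1/(-15810) = -1/15810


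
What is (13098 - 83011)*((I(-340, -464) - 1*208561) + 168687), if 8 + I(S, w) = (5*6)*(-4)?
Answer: 2796659826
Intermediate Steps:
I(S, w) = -128 (I(S, w) = -8 + (5*6)*(-4) = -8 + 30*(-4) = -8 - 120 = -128)
(13098 - 83011)*((I(-340, -464) - 1*208561) + 168687) = (13098 - 83011)*((-128 - 1*208561) + 168687) = -69913*((-128 - 208561) + 168687) = -69913*(-208689 + 168687) = -69913*(-40002) = 2796659826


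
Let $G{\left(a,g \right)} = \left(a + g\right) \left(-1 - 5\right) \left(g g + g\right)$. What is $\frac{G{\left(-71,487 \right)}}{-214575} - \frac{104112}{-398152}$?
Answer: $\frac{9841744844398}{3559727725} \approx 2764.7$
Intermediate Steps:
$G{\left(a,g \right)} = \left(g + g^{2}\right) \left(- 6 a - 6 g\right)$ ($G{\left(a,g \right)} = \left(a + g\right) \left(-6\right) \left(g^{2} + g\right) = \left(- 6 a - 6 g\right) \left(g + g^{2}\right) = \left(g + g^{2}\right) \left(- 6 a - 6 g\right)$)
$\frac{G{\left(-71,487 \right)}}{-214575} - \frac{104112}{-398152} = \frac{\left(-6\right) 487 \left(-71 + 487 + 487^{2} - 34577\right)}{-214575} - \frac{104112}{-398152} = \left(-6\right) 487 \left(-71 + 487 + 237169 - 34577\right) \left(- \frac{1}{214575}\right) - - \frac{13014}{49769} = \left(-6\right) 487 \cdot 203008 \left(- \frac{1}{214575}\right) + \frac{13014}{49769} = \left(-593189376\right) \left(- \frac{1}{214575}\right) + \frac{13014}{49769} = \frac{197729792}{71525} + \frac{13014}{49769} = \frac{9841744844398}{3559727725}$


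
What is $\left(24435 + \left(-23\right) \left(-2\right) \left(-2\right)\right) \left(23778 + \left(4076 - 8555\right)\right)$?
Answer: $469795557$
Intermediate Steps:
$\left(24435 + \left(-23\right) \left(-2\right) \left(-2\right)\right) \left(23778 + \left(4076 - 8555\right)\right) = \left(24435 + 46 \left(-2\right)\right) \left(23778 - 4479\right) = \left(24435 - 92\right) 19299 = 24343 \cdot 19299 = 469795557$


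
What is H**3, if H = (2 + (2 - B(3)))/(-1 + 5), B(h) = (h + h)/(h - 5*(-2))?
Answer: 12167/17576 ≈ 0.69225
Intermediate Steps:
B(h) = 2*h/(10 + h) (B(h) = (2*h)/(h + 10) = (2*h)/(10 + h) = 2*h/(10 + h))
H = 23/26 (H = (2 + (2 - 2*3/(10 + 3)))/(-1 + 5) = (2 + (2 - 2*3/13))/4 = (2 + (2 - 2*3/13))*(1/4) = (2 + (2 - 1*6/13))*(1/4) = (2 + (2 - 6/13))*(1/4) = (2 + 20/13)*(1/4) = (46/13)*(1/4) = 23/26 ≈ 0.88461)
H**3 = (23/26)**3 = 12167/17576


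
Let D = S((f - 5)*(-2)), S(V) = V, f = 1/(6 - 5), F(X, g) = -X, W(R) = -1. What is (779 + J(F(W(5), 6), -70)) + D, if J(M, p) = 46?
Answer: 833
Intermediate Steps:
f = 1 (f = 1/1 = 1)
D = 8 (D = (1 - 5)*(-2) = -4*(-2) = 8)
(779 + J(F(W(5), 6), -70)) + D = (779 + 46) + 8 = 825 + 8 = 833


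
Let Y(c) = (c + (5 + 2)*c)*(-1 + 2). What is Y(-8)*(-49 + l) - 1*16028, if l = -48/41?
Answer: -525500/41 ≈ -12817.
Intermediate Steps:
l = -48/41 (l = -48*1/41 = -48/41 ≈ -1.1707)
Y(c) = 8*c (Y(c) = (c + 7*c)*1 = (8*c)*1 = 8*c)
Y(-8)*(-49 + l) - 1*16028 = (8*(-8))*(-49 - 48/41) - 1*16028 = -64*(-2057/41) - 16028 = 131648/41 - 16028 = -525500/41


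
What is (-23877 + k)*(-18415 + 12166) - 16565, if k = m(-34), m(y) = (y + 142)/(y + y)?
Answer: 2536412459/17 ≈ 1.4920e+8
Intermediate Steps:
m(y) = (142 + y)/(2*y) (m(y) = (142 + y)/((2*y)) = (142 + y)*(1/(2*y)) = (142 + y)/(2*y))
k = -27/17 (k = (½)*(142 - 34)/(-34) = (½)*(-1/34)*108 = -27/17 ≈ -1.5882)
(-23877 + k)*(-18415 + 12166) - 16565 = (-23877 - 27/17)*(-18415 + 12166) - 16565 = -405936/17*(-6249) - 16565 = 2536694064/17 - 16565 = 2536412459/17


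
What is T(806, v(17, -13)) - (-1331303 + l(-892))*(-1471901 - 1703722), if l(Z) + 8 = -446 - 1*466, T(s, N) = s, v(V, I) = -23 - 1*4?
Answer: -4230637999123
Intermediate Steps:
v(V, I) = -27 (v(V, I) = -23 - 4 = -27)
l(Z) = -920 (l(Z) = -8 + (-446 - 1*466) = -8 + (-446 - 466) = -8 - 912 = -920)
T(806, v(17, -13)) - (-1331303 + l(-892))*(-1471901 - 1703722) = 806 - (-1331303 - 920)*(-1471901 - 1703722) = 806 - (-1332223)*(-3175623) = 806 - 1*4230637999929 = 806 - 4230637999929 = -4230637999123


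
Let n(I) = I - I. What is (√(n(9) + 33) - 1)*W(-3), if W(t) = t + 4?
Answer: -1 + √33 ≈ 4.7446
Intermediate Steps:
n(I) = 0
W(t) = 4 + t
(√(n(9) + 33) - 1)*W(-3) = (√(0 + 33) - 1)*(4 - 3) = (√33 - 1)*1 = (-1 + √33)*1 = -1 + √33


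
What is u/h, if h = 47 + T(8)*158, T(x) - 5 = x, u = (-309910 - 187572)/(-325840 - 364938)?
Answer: 248741/725662289 ≈ 0.00034278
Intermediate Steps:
u = 248741/345389 (u = -497482/(-690778) = -497482*(-1/690778) = 248741/345389 ≈ 0.72018)
T(x) = 5 + x
h = 2101 (h = 47 + (5 + 8)*158 = 47 + 13*158 = 47 + 2054 = 2101)
u/h = (248741/345389)/2101 = (248741/345389)*(1/2101) = 248741/725662289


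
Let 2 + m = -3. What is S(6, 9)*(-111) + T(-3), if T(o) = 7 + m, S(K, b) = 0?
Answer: 2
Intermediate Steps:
m = -5 (m = -2 - 3 = -5)
T(o) = 2 (T(o) = 7 - 5 = 2)
S(6, 9)*(-111) + T(-3) = 0*(-111) + 2 = 0 + 2 = 2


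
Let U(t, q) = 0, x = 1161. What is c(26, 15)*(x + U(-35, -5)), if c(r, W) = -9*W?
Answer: -156735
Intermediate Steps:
c(26, 15)*(x + U(-35, -5)) = (-9*15)*(1161 + 0) = -135*1161 = -156735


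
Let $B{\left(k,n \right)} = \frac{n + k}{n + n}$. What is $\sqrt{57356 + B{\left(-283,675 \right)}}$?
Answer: $\frac{2 \sqrt{29036622}}{45} \approx 239.49$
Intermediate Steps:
$B{\left(k,n \right)} = \frac{k + n}{2 n}$
$\sqrt{57356 + B{\left(-283,675 \right)}} = \sqrt{57356 + \frac{-283 + 675}{2 \cdot 675}} = \sqrt{57356 + \frac{1}{2} \cdot \frac{1}{675} \cdot 392} = \sqrt{57356 + \frac{196}{675}} = \sqrt{\frac{38715496}{675}} = \frac{2 \sqrt{29036622}}{45}$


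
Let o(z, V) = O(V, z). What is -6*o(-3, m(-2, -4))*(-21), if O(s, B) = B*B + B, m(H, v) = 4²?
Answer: 756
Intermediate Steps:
m(H, v) = 16
O(s, B) = B + B² (O(s, B) = B² + B = B + B²)
o(z, V) = z*(1 + z)
-6*o(-3, m(-2, -4))*(-21) = -(-18)*(1 - 3)*(-21) = -(-18)*(-2)*(-21) = -6*6*(-21) = -36*(-21) = 756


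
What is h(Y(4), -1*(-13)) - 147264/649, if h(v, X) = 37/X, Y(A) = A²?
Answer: -32041/143 ≈ -224.06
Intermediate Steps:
h(Y(4), -1*(-13)) - 147264/649 = 37/((-1*(-13))) - 147264/649 = 37/13 - 147264/649 = 37*(1/13) - 624*4/11 = 37/13 - 2496/11 = -32041/143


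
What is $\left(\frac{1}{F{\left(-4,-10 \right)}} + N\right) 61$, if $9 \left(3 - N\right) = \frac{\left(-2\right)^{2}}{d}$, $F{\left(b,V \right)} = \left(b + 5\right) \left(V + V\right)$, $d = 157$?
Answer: $\frac{5080507}{28260} \approx 179.78$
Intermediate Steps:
$F{\left(b,V \right)} = 2 V \left(5 + b\right)$ ($F{\left(b,V \right)} = \left(5 + b\right) 2 V = 2 V \left(5 + b\right)$)
$N = \frac{4235}{1413}$ ($N = 3 - \frac{\left(-2\right)^{2} \cdot \frac{1}{157}}{9} = 3 - \frac{4 \cdot \frac{1}{157}}{9} = 3 - \frac{4}{1413} = \frac{4235}{1413} \approx 2.9972$)
$\left(\frac{1}{F{\left(-4,-10 \right)}} + N\right) 61 = \left(\frac{1}{2 \left(-10\right) \left(5 - 4\right)} + \frac{4235}{1413}\right) 61 = \left(\frac{1}{2 \left(-10\right) 1} + \frac{4235}{1413}\right) 61 = \left(\frac{1}{-20} + \frac{4235}{1413}\right) 61 = \left(- \frac{1}{20} + \frac{4235}{1413}\right) 61 = \frac{83287}{28260} \cdot 61 = \frac{5080507}{28260}$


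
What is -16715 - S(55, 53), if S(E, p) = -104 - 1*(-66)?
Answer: -16677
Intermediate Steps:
S(E, p) = -38 (S(E, p) = -104 + 66 = -38)
-16715 - S(55, 53) = -16715 - 1*(-38) = -16715 + 38 = -16677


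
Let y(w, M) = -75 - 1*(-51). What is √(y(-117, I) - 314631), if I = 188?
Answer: I*√314655 ≈ 560.94*I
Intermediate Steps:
y(w, M) = -24 (y(w, M) = -75 + 51 = -24)
√(y(-117, I) - 314631) = √(-24 - 314631) = √(-314655) = I*√314655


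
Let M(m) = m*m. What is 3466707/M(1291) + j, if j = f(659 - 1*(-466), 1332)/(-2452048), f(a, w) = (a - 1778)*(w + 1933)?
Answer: 12053970858581/4086781812688 ≈ 2.9495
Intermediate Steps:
M(m) = m**2
f(a, w) = (-1778 + a)*(1933 + w)
j = 2132045/2452048 (j = (-3436874 - 1778*1332 + 1933*(659 - 1*(-466)) + (659 - 1*(-466))*1332)/(-2452048) = (-3436874 - 2368296 + 1933*(659 + 466) + (659 + 466)*1332)*(-1/2452048) = (-3436874 - 2368296 + 1933*1125 + 1125*1332)*(-1/2452048) = (-3436874 - 2368296 + 2174625 + 1498500)*(-1/2452048) = -2132045*(-1/2452048) = 2132045/2452048 ≈ 0.86950)
3466707/M(1291) + j = 3466707/(1291**2) + 2132045/2452048 = 3466707/1666681 + 2132045/2452048 = 12053970858581/4086781812688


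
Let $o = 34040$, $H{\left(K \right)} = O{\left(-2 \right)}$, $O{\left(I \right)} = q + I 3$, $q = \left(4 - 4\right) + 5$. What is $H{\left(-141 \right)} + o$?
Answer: $34039$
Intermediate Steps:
$q = 5$ ($q = 0 + 5 = 5$)
$O{\left(I \right)} = 5 + 3 I$ ($O{\left(I \right)} = 5 + I 3 = 5 + 3 I$)
$H{\left(K \right)} = -1$ ($H{\left(K \right)} = 5 + 3 \left(-2\right) = 5 - 6 = -1$)
$H{\left(-141 \right)} + o = -1 + 34040 = 34039$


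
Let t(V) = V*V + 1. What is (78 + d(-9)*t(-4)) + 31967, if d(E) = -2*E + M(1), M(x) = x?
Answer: 32368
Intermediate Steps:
d(E) = 1 - 2*E (d(E) = -2*E + 1 = 1 - 2*E)
t(V) = 1 + V² (t(V) = V² + 1 = 1 + V²)
(78 + d(-9)*t(-4)) + 31967 = (78 + (1 - 2*(-9))*(1 + (-4)²)) + 31967 = (78 + (1 + 18)*(1 + 16)) + 31967 = (78 + 19*17) + 31967 = (78 + 323) + 31967 = 401 + 31967 = 32368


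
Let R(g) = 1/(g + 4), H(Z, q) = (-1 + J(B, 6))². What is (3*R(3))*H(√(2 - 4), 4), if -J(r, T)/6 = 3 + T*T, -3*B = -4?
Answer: 165675/7 ≈ 23668.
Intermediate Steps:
B = 4/3 (B = -⅓*(-4) = 4/3 ≈ 1.3333)
J(r, T) = -18 - 6*T² (J(r, T) = -6*(3 + T*T) = -6*(3 + T²) = -18 - 6*T²)
H(Z, q) = 55225 (H(Z, q) = (-1 + (-18 - 6*6²))² = (-1 + (-18 - 6*36))² = (-1 + (-18 - 216))² = (-1 - 234)² = (-235)² = 55225)
R(g) = 1/(4 + g)
(3*R(3))*H(√(2 - 4), 4) = (3/(4 + 3))*55225 = (3/7)*55225 = 165675/7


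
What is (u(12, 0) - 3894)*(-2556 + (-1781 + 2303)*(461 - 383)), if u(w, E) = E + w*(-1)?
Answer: -149052960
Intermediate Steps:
u(w, E) = E - w
(u(12, 0) - 3894)*(-2556 + (-1781 + 2303)*(461 - 383)) = ((0 - 1*12) - 3894)*(-2556 + (-1781 + 2303)*(461 - 383)) = ((0 - 12) - 3894)*(-2556 + 522*78) = (-12 - 3894)*(-2556 + 40716) = -3906*38160 = -149052960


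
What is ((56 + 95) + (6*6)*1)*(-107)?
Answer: -20009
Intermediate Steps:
((56 + 95) + (6*6)*1)*(-107) = (151 + 36*1)*(-107) = (151 + 36)*(-107) = 187*(-107) = -20009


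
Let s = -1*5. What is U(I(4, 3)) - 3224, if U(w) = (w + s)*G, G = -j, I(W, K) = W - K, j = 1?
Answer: -3220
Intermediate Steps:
s = -5
G = -1 (G = -1*1 = -1)
U(w) = 5 - w (U(w) = (w - 5)*(-1) = (-5 + w)*(-1) = 5 - w)
U(I(4, 3)) - 3224 = (5 - (4 - 1*3)) - 3224 = (5 - (4 - 3)) - 3224 = (5 - 1*1) - 3224 = (5 - 1) - 3224 = 4 - 3224 = -3220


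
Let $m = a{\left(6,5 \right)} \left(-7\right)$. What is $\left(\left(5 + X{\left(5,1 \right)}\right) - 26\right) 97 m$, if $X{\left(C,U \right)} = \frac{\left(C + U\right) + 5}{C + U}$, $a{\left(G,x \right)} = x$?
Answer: $\frac{390425}{6} \approx 65071.0$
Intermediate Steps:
$m = -35$ ($m = 5 \left(-7\right) = -35$)
$X{\left(C,U \right)} = \frac{5 + C + U}{C + U}$
$\left(\left(5 + X{\left(5,1 \right)}\right) - 26\right) 97 m = \left(\left(5 + \frac{5 + 5 + 1}{5 + 1}\right) - 26\right) 97 \left(-35\right) = \left(\left(5 + \frac{1}{6} \cdot 11\right) - 26\right) 97 \left(-35\right) = \left(\left(5 + \frac{11}{6}\right) - 26\right) 97 \left(-35\right) = \left(\frac{41}{6} - 26\right) 97 \left(-35\right) = \left(- \frac{115}{6}\right) 97 \left(-35\right) = \left(- \frac{11155}{6}\right) \left(-35\right) = \frac{390425}{6}$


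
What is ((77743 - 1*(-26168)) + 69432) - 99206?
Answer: 74137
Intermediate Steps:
((77743 - 1*(-26168)) + 69432) - 99206 = ((77743 + 26168) + 69432) - 99206 = (103911 + 69432) - 99206 = 173343 - 99206 = 74137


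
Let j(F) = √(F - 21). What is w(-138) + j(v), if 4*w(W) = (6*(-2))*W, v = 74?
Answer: 414 + √53 ≈ 421.28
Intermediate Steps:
j(F) = √(-21 + F)
w(W) = -3*W (w(W) = ((6*(-2))*W)/4 = (-12*W)/4 = -3*W)
w(-138) + j(v) = -3*(-138) + √(-21 + 74) = 414 + √53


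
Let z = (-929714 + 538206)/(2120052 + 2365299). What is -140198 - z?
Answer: -48372065230/345027 ≈ -1.4020e+5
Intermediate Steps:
z = -30116/345027 (z = -391508/4485351 = -391508*1/4485351 = -30116/345027 ≈ -0.087286)
-140198 - z = -140198 - 1*(-30116/345027) = -140198 + 30116/345027 = -48372065230/345027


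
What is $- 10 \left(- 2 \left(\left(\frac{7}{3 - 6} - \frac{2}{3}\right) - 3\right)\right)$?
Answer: $-120$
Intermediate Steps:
$- 10 \left(- 2 \left(\left(\frac{7}{3 - 6} - \frac{2}{3}\right) - 3\right)\right) = - 10 \left(- 2 \left(\left(\frac{7}{-3} - \frac{2}{3}\right) - 3\right)\right) = - 10 \left(- 2 \left(\left(7 \left(- \frac{1}{3}\right) - \frac{2}{3}\right) - 3\right)\right) = - 10 \left(- 2 \left(\left(- \frac{7}{3} - \frac{2}{3}\right) - 3\right)\right) = - 10 \left(- 2 \left(-3 - 3\right)\right) = - 10 \left(\left(-2\right) \left(-6\right)\right) = \left(-10\right) 12 = -120$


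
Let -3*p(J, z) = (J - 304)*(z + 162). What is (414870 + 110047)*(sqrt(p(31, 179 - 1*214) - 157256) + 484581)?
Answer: 254364804777 + 524917*I*sqrt(145699) ≈ 2.5436e+11 + 2.0036e+8*I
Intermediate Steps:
p(J, z) = -(-304 + J)*(162 + z)/3 (p(J, z) = -(J - 304)*(z + 162)/3 = -(-304 + J)*(162 + z)/3)
(414870 + 110047)*(sqrt(p(31, 179 - 1*214) - 157256) + 484581) = (414870 + 110047)*(sqrt((16416 - 54*31 + 304*(179 - 1*214)/3 - 1/3*31*(179 - 1*214)) - 157256) + 484581) = 524917*(sqrt((16416 - 1674 + 304*(179 - 214)/3 - 1/3*31*(179 - 214)) - 157256) + 484581) = 524917*(sqrt((16416 - 1674 + (304/3)*(-35) - 1/3*31*(-35)) - 157256) + 484581) = 524917*(sqrt((16416 - 1674 - 10640/3 + 1085/3) - 157256) + 484581) = 524917*(sqrt(11557 - 157256) + 484581) = 524917*(sqrt(-145699) + 484581) = 524917*(I*sqrt(145699) + 484581) = 524917*(484581 + I*sqrt(145699)) = 254364804777 + 524917*I*sqrt(145699)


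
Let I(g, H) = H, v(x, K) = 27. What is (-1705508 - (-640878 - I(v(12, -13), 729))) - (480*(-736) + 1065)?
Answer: -711686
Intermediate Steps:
(-1705508 - (-640878 - I(v(12, -13), 729))) - (480*(-736) + 1065) = (-1705508 - (-640878 - 1*729)) - (480*(-736) + 1065) = (-1705508 - (-640878 - 729)) - (-353280 + 1065) = (-1705508 - 1*(-641607)) - 1*(-352215) = (-1705508 + 641607) + 352215 = -1063901 + 352215 = -711686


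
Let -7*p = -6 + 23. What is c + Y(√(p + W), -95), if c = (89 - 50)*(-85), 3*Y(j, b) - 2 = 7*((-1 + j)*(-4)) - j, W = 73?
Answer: -3305 - 29*√3458/21 ≈ -3386.2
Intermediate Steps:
p = -17/7 (p = -(-6 + 23)/7 = -⅐*17 = -17/7 ≈ -2.4286)
Y(j, b) = 10 - 29*j/3 (Y(j, b) = ⅔ + (7*((-1 + j)*(-4)) - j)/3 = ⅔ + (7*(4 - 4*j) - j)/3 = ⅔ + ((28 - 28*j) - j)/3 = ⅔ + (28 - 29*j)/3 = ⅔ + (28/3 - 29*j/3) = 10 - 29*j/3)
c = -3315 (c = 39*(-85) = -3315)
c + Y(√(p + W), -95) = -3315 + (10 - 29*√(-17/7 + 73)/3) = -3315 + (10 - 29*√3458/21) = -3305 - 29*√3458/21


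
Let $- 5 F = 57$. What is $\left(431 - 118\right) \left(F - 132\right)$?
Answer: $- \frac{224421}{5} \approx -44884.0$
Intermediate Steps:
$F = - \frac{57}{5}$ ($F = \left(- \frac{1}{5}\right) 57 = - \frac{57}{5} \approx -11.4$)
$\left(431 - 118\right) \left(F - 132\right) = \left(431 - 118\right) \left(- \frac{57}{5} - 132\right) = 313 \left(- \frac{717}{5}\right) = - \frac{224421}{5}$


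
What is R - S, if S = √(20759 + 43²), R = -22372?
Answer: -22372 - 12*√157 ≈ -22522.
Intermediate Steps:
S = 12*√157 (S = √(20759 + 1849) = √22608 = 12*√157 ≈ 150.36)
R - S = -22372 - 12*√157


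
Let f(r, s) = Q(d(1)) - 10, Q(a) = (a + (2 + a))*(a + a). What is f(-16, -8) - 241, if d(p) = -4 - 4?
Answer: -27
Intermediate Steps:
d(p) = -8
Q(a) = 2*a*(2 + 2*a) (Q(a) = (2 + 2*a)*(2*a) = 2*a*(2 + 2*a))
f(r, s) = 214 (f(r, s) = 4*(-8)*(1 - 8) - 10 = 4*(-8)*(-7) - 10 = 224 - 10 = 214)
f(-16, -8) - 241 = 214 - 241 = -27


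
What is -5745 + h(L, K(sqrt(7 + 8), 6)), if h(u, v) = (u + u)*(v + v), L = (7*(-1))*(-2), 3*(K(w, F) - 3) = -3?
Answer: -5633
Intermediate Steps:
K(w, F) = 2 (K(w, F) = 3 + (1/3)*(-3) = 3 - 1 = 2)
L = 14 (L = -7*(-2) = 14)
h(u, v) = 4*u*v (h(u, v) = (2*u)*(2*v) = 4*u*v)
-5745 + h(L, K(sqrt(7 + 8), 6)) = -5745 + 4*14*2 = -5745 + 112 = -5633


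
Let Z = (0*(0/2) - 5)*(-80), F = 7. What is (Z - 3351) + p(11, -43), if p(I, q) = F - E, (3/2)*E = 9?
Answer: -2950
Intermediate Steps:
E = 6 (E = (2/3)*9 = 6)
p(I, q) = 1 (p(I, q) = 7 - 1*6 = 7 - 6 = 1)
Z = 400 (Z = (0*(0*(1/2)) - 5)*(-80) = (0*0 - 5)*(-80) = (0 - 5)*(-80) = -5*(-80) = 400)
(Z - 3351) + p(11, -43) = (400 - 3351) + 1 = -2951 + 1 = -2950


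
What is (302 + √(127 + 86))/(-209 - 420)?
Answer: -302/629 - √213/629 ≈ -0.50333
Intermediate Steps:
(302 + √(127 + 86))/(-209 - 420) = (302 + √213)/(-629) = (302 + √213)*(-1/629) = -302/629 - √213/629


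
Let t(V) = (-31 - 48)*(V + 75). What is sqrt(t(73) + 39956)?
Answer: 2*sqrt(7066) ≈ 168.12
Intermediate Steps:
t(V) = -5925 - 79*V (t(V) = -79*(75 + V) = -5925 - 79*V)
sqrt(t(73) + 39956) = sqrt((-5925 - 79*73) + 39956) = sqrt((-5925 - 5767) + 39956) = sqrt(-11692 + 39956) = sqrt(28264) = 2*sqrt(7066)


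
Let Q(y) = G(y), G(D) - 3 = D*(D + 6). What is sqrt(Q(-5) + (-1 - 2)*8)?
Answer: I*sqrt(26) ≈ 5.099*I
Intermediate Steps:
G(D) = 3 + D*(6 + D) (G(D) = 3 + D*(D + 6) = 3 + D*(6 + D))
Q(y) = 3 + y**2 + 6*y
sqrt(Q(-5) + (-1 - 2)*8) = sqrt((3 + (-5)**2 + 6*(-5)) + (-1 - 2)*8) = sqrt((3 + 25 - 30) - 3*8) = sqrt(-2 - 24) = sqrt(-26) = I*sqrt(26)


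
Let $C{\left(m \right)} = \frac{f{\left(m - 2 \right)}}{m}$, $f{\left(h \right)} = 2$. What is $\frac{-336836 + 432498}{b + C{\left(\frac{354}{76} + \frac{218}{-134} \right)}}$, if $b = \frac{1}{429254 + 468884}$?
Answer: $\frac{663026716156252}{4573326413} \approx 1.4498 \cdot 10^{5}$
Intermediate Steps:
$b = \frac{1}{898138} \approx 1.1134 \cdot 10^{-6}$
$C{\left(m \right)} = \frac{2}{m}$
$\frac{-336836 + 432498}{b + C{\left(\frac{354}{76} + \frac{218}{-134} \right)}} = \frac{-336836 + 432498}{\frac{1}{898138} + \frac{2}{\frac{354}{76} + \frac{218}{-134}}} = \frac{95662}{\frac{1}{898138} + \frac{2}{354 \cdot \frac{1}{76} + 218 \left(- \frac{1}{134}\right)}} = \frac{95662}{\frac{1}{898138} + \frac{2}{\frac{177}{38} - \frac{109}{67}}} = \frac{95662}{\frac{1}{898138} + \frac{2}{\frac{7717}{2546}}} = \frac{95662}{\frac{1}{898138} + 2 \cdot \frac{2546}{7717}} = \frac{95662}{\frac{1}{898138} + \frac{5092}{7717}} = \frac{95662}{\frac{4573326413}{6930930946}} = 95662 \cdot \frac{6930930946}{4573326413} = \frac{663026716156252}{4573326413}$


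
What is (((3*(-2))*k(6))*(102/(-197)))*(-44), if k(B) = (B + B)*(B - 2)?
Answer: -1292544/197 ≈ -6561.1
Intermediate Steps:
k(B) = 2*B*(-2 + B) (k(B) = (2*B)*(-2 + B) = 2*B*(-2 + B))
(((3*(-2))*k(6))*(102/(-197)))*(-44) = (((3*(-2))*(2*6*(-2 + 6)))*(102/(-197)))*(-44) = ((-12*6*4)*(102*(-1/197)))*(-44) = (-6*48*(-102/197))*(-44) = -288*(-102/197)*(-44) = (29376/197)*(-44) = -1292544/197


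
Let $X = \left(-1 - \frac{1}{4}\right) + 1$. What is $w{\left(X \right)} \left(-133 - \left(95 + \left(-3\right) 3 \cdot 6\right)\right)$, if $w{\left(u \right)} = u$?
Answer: $\frac{87}{2} \approx 43.5$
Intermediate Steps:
$X = - \frac{1}{4}$ ($X = \left(-1 - \frac{1}{4}\right) + 1 = - \frac{5}{4} + 1 = - \frac{1}{4} \approx -0.25$)
$w{\left(X \right)} \left(-133 - \left(95 + \left(-3\right) 3 \cdot 6\right)\right) = - \frac{-133 - \left(95 + \left(-3\right) 3 \cdot 6\right)}{4} = - \frac{-133 - \left(95 - 54\right)}{4} = - \frac{-133 - 41}{4} = \left(- \frac{1}{4}\right) \left(-174\right) = \frac{87}{2}$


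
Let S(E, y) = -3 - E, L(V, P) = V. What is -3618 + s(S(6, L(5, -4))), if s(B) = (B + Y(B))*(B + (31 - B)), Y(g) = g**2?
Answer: -1386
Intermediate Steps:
s(B) = 31*B + 31*B**2 (s(B) = (B + B**2)*(B + (31 - B)) = (B + B**2)*31 = 31*B + 31*B**2)
-3618 + s(S(6, L(5, -4))) = -3618 + 31*(-3 - 1*6)*(1 + (-3 - 1*6)) = -3618 + 31*(-3 - 6)*(1 + (-3 - 6)) = -3618 + 31*(-9)*(1 - 9) = -3618 + 31*(-9)*(-8) = -3618 + 2232 = -1386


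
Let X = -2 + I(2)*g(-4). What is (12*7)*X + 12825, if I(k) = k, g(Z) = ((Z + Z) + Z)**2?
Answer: 36849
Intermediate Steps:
g(Z) = 9*Z**2 (g(Z) = (2*Z + Z)**2 = (3*Z)**2 = 9*Z**2)
X = 286 (X = -2 + 2*(9*(-4)**2) = -2 + 2*(9*16) = -2 + 2*144 = -2 + 288 = 286)
(12*7)*X + 12825 = (12*7)*286 + 12825 = 84*286 + 12825 = 24024 + 12825 = 36849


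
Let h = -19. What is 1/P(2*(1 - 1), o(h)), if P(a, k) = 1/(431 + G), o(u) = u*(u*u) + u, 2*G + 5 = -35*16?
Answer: 297/2 ≈ 148.50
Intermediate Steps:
G = -565/2 (G = -5/2 + (-35*16)/2 = -5/2 + (½)*(-560) = -5/2 - 280 = -565/2 ≈ -282.50)
o(u) = u + u³ (o(u) = u*u² + u = u³ + u = u + u³)
P(a, k) = 2/297 (P(a, k) = 1/(431 - 565/2) = 1/(297/2) = 2/297)
1/P(2*(1 - 1), o(h)) = 1/(2/297) = 297/2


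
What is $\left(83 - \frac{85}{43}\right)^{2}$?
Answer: $\frac{12138256}{1849} \approx 6564.8$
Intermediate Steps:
$\left(83 - \frac{85}{43}\right)^{2} = \left(\frac{3484}{43}\right)^{2} = \frac{12138256}{1849}$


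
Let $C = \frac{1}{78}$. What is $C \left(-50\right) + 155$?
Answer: $\frac{6020}{39} \approx 154.36$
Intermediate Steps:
$C = \frac{1}{78} \approx 0.012821$
$C \left(-50\right) + 155 = \frac{1}{78} \left(-50\right) + 155 = - \frac{25}{39} + 155 = \frac{6020}{39}$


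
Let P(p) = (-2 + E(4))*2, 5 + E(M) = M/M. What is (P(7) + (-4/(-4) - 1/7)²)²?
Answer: 304704/2401 ≈ 126.91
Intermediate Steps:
E(M) = -4 (E(M) = -5 + M/M = -5 + 1 = -4)
P(p) = -12 (P(p) = (-2 - 4)*2 = -6*2 = -12)
(P(7) + (-4/(-4) - 1/7)²)² = (-12 + (-4/(-4) - 1/7)²)² = (-12 + (-4*(-¼) - 1*⅐)²)² = (-12 + (1 - ⅐)²)² = (-12 + (6/7)²)² = (-12 + 36/49)² = (-552/49)² = 304704/2401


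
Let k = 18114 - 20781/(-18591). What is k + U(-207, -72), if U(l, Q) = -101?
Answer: 111633488/6197 ≈ 18014.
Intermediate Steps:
k = 112259385/6197 (k = 18114 - 20781*(-1/18591) = 18114 + 6927/6197 = 112259385/6197 ≈ 18115.)
k + U(-207, -72) = 112259385/6197 - 101 = 111633488/6197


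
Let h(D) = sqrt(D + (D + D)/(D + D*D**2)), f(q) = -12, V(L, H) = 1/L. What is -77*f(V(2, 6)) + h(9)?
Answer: 924 + sqrt(15170)/41 ≈ 927.00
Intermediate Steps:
h(D) = sqrt(D + 2*D/(D + D**3)) (h(D) = sqrt(D + (2*D)/(D + D**3)) = sqrt(D + 2*D/(D + D**3)))
-77*f(V(2, 6)) + h(9) = -77*(-12) + sqrt((2 + 9 + 9**3)/(1 + 9**2)) = 924 + sqrt((2 + 9 + 729)/(1 + 81)) = 924 + sqrt(740/82) = 924 + sqrt((1/82)*740) = 924 + sqrt(370/41) = 924 + sqrt(15170)/41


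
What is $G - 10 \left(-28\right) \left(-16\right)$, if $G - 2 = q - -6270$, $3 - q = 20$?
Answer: $1775$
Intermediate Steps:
$q = -17$ ($q = 3 - 20 = -17$)
$G = 6255$ ($G = 2 - -6253 = 2 + \left(-17 + 6270\right) = 2 + 6253 = 6255$)
$G - 10 \left(-28\right) \left(-16\right) = 6255 - 10 \left(-28\right) \left(-16\right) = 6255 - \left(-280\right) \left(-16\right) = 6255 - 4480 = 1775$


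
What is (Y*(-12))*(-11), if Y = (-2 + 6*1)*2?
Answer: 1056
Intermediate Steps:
Y = 8 (Y = (-2 + 6)*2 = 4*2 = 8)
(Y*(-12))*(-11) = (8*(-12))*(-11) = -96*(-11) = 1056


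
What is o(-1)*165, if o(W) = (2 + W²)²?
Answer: 1485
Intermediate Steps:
o(-1)*165 = (2 + (-1)²)²*165 = (2 + 1)²*165 = 3²*165 = 9*165 = 1485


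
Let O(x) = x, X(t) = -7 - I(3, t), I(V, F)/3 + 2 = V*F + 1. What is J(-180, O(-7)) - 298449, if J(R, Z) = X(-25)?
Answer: -298228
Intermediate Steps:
I(V, F) = -3 + 3*F*V (I(V, F) = -6 + 3*(V*F + 1) = -6 + 3*(F*V + 1) = -6 + 3*(1 + F*V) = -6 + (3 + 3*F*V) = -3 + 3*F*V)
X(t) = -4 - 9*t (X(t) = -7 - (-3 + 3*t*3) = -7 - (-3 + 9*t) = -7 + (3 - 9*t) = -4 - 9*t)
J(R, Z) = 221 (J(R, Z) = -4 - 9*(-25) = -4 + 225 = 221)
J(-180, O(-7)) - 298449 = 221 - 298449 = -298228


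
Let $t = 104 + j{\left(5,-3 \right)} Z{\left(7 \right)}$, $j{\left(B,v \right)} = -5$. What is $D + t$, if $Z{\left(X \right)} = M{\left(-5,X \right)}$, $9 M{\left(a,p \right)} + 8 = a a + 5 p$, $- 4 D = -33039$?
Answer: $\frac{300055}{36} \approx 8334.9$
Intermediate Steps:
$D = \frac{33039}{4}$ ($D = \left(- \frac{1}{4}\right) \left(-33039\right) = \frac{33039}{4} \approx 8259.8$)
$M{\left(a,p \right)} = - \frac{8}{9} + \frac{a^{2}}{9} + \frac{5 p}{9}$ ($M{\left(a,p \right)} = - \frac{8}{9} + \frac{a a + 5 p}{9} = - \frac{8}{9} + \frac{a^{2} + 5 p}{9} = - \frac{8}{9} + \left(\frac{a^{2}}{9} + \frac{5 p}{9}\right) = - \frac{8}{9} + \frac{a^{2}}{9} + \frac{5 p}{9}$)
$Z{\left(X \right)} = \frac{17}{9} + \frac{5 X}{9}$ ($Z{\left(X \right)} = - \frac{8}{9} + \frac{\left(-5\right)^{2}}{9} + \frac{5 X}{9} = - \frac{8}{9} + \frac{1}{9} \cdot 25 + \frac{5 X}{9} = - \frac{8}{9} + \frac{25}{9} + \frac{5 X}{9} = \frac{17}{9} + \frac{5 X}{9}$)
$t = \frac{676}{9}$ ($t = 104 - 5 \left(\frac{17}{9} + \frac{5}{9} \cdot 7\right) = 104 - 5 \left(\frac{17}{9} + \frac{35}{9}\right) = 104 - \frac{260}{9} = \frac{676}{9} \approx 75.111$)
$D + t = \frac{33039}{4} + \frac{676}{9} = \frac{300055}{36}$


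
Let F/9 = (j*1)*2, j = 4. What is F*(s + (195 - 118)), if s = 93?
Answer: 12240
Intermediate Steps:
F = 72 (F = 9*((4*1)*2) = 9*(4*2) = 9*8 = 72)
F*(s + (195 - 118)) = 72*(93 + (195 - 118)) = 72*(93 + 77) = 72*170 = 12240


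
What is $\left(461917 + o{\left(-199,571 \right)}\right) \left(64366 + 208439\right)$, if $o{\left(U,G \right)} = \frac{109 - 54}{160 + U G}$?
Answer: $\frac{4766199799736830}{37823} \approx 1.2601 \cdot 10^{11}$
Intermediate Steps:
$o{\left(U,G \right)} = \frac{55}{160 + G U}$
$\left(461917 + o{\left(-199,571 \right)}\right) \left(64366 + 208439\right) = \left(461917 + \frac{55}{160 + 571 \left(-199\right)}\right) \left(64366 + 208439\right) = \left(461917 + \frac{55}{160 - 113629}\right) 272805 = \left(461917 + \frac{55}{-113469}\right) 272805 = \left(461917 + 55 \left(- \frac{1}{113469}\right)\right) 272805 = \left(461917 - \frac{55}{113469}\right) 272805 = \frac{52413260018}{113469} \cdot 272805 = \frac{4766199799736830}{37823}$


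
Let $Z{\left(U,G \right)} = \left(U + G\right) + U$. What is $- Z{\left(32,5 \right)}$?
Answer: $-69$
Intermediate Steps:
$Z{\left(U,G \right)} = G + 2 U$ ($Z{\left(U,G \right)} = \left(G + U\right) + U = G + 2 U$)
$- Z{\left(32,5 \right)} = - (5 + 2 \cdot 32) = - (5 + 64) = \left(-1\right) 69 = -69$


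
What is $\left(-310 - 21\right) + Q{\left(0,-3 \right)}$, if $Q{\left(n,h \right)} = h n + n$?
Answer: $-331$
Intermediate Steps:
$Q{\left(n,h \right)} = n + h n$
$\left(-310 - 21\right) + Q{\left(0,-3 \right)} = \left(-310 - 21\right) + 0 \left(1 - 3\right) = -331 + 0 \left(-2\right) = -331 + 0 = -331$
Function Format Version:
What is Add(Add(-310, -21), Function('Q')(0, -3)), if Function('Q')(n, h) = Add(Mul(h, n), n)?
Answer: -331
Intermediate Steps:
Function('Q')(n, h) = Add(n, Mul(h, n))
Add(Add(-310, -21), Function('Q')(0, -3)) = Add(Add(-310, -21), Mul(0, Add(1, -3))) = Add(-331, Mul(0, -2)) = Add(-331, 0) = -331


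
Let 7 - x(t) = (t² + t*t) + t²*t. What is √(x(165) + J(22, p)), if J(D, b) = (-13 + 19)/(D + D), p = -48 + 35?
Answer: I*√2200538846/22 ≈ 2132.3*I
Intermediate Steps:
p = -13
x(t) = 7 - t³ - 2*t² (x(t) = 7 - ((t² + t*t) + t²*t) = 7 - ((t² + t²) + t³) = 7 - (2*t² + t³) = 7 - (t³ + 2*t²) = 7 + (-t³ - 2*t²) = 7 - t³ - 2*t²)
J(D, b) = 3/D (J(D, b) = 6/((2*D)) = 6*(1/(2*D)) = 3/D)
√(x(165) + J(22, p)) = √((7 - 1*165³ - 2*165²) + 3/22) = √((7 - 1*4492125 - 2*27225) + 3*(1/22)) = √((7 - 4492125 - 54450) + 3/22) = √(-4546568 + 3/22) = √(-100024493/22) = I*√2200538846/22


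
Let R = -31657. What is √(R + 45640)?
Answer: √13983 ≈ 118.25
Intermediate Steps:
√(R + 45640) = √(-31657 + 45640) = √13983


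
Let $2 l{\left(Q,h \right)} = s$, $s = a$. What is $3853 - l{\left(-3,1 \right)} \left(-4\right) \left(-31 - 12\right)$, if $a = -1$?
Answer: $3939$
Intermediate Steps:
$s = -1$
$l{\left(Q,h \right)} = - \frac{1}{2}$ ($l{\left(Q,h \right)} = \frac{1}{2} \left(-1\right) = - \frac{1}{2}$)
$3853 - l{\left(-3,1 \right)} \left(-4\right) \left(-31 - 12\right) = 3853 - \left(- \frac{1}{2}\right) \left(-4\right) \left(-31 - 12\right) = 3853 - 2 \left(-43\right) = 3853 - -86 = 3853 + 86 = 3939$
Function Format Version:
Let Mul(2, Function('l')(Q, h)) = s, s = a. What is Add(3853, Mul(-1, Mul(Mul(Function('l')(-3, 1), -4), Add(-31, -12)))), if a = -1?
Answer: 3939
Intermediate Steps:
s = -1
Function('l')(Q, h) = Rational(-1, 2) (Function('l')(Q, h) = Mul(Rational(1, 2), -1) = Rational(-1, 2))
Add(3853, Mul(-1, Mul(Mul(Function('l')(-3, 1), -4), Add(-31, -12)))) = Add(3853, Mul(-1, Mul(Mul(Rational(-1, 2), -4), Add(-31, -12)))) = Add(3853, Mul(-1, Mul(2, -43))) = Add(3853, Mul(-1, -86)) = Add(3853, 86) = 3939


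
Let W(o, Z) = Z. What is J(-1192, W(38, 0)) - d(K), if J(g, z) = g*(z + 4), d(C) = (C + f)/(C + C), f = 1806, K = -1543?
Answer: -14713785/3086 ≈ -4767.9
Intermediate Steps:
d(C) = (1806 + C)/(2*C) (d(C) = (C + 1806)/(C + C) = (1806 + C)/((2*C)) = (1806 + C)*(1/(2*C)) = (1806 + C)/(2*C))
J(g, z) = g*(4 + z)
J(-1192, W(38, 0)) - d(K) = -1192*(4 + 0) - (1806 - 1543)/(2*(-1543)) = -1192*4 - (-1)*263/(2*1543) = -4768 - 1*(-263/3086) = -4768 + 263/3086 = -14713785/3086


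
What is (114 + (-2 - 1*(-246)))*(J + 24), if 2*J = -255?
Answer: -37053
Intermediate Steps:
J = -255/2 (J = (½)*(-255) = -255/2 ≈ -127.50)
(114 + (-2 - 1*(-246)))*(J + 24) = (114 + (-2 - 1*(-246)))*(-255/2 + 24) = (114 + (-2 + 246))*(-207/2) = (114 + 244)*(-207/2) = 358*(-207/2) = -37053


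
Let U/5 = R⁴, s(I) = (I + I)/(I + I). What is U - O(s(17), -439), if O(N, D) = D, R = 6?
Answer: 6919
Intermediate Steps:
s(I) = 1 (s(I) = (2*I)/((2*I)) = (2*I)*(1/(2*I)) = 1)
U = 6480 (U = 5*6⁴ = 5*1296 = 6480)
U - O(s(17), -439) = 6480 - 1*(-439) = 6480 + 439 = 6919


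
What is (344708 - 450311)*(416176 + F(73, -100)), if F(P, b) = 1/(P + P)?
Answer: -6416617488291/146 ≈ -4.3949e+10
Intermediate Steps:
F(P, b) = 1/(2*P)
(344708 - 450311)*(416176 + F(73, -100)) = (344708 - 450311)*(416176 + (½)/73) = -105603*(416176 + (½)*(1/73)) = -105603*(416176 + 1/146) = -105603*60761697/146 = -6416617488291/146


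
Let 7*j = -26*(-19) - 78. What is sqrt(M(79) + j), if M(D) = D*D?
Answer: sqrt(308721)/7 ≈ 79.375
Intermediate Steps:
j = 416/7 (j = (-26*(-19) - 78)/7 = (494 - 78)/7 = (1/7)*416 = 416/7 ≈ 59.429)
M(D) = D**2
sqrt(M(79) + j) = sqrt(79**2 + 416/7) = sqrt(6241 + 416/7) = sqrt(44103/7) = sqrt(308721)/7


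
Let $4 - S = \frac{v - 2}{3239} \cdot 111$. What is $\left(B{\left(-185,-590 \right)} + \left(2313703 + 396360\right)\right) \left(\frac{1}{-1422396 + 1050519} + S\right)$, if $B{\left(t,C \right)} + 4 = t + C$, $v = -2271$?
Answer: $\frac{267253846617820736}{1204509603} \approx 2.2188 \cdot 10^{8}$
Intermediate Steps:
$B{\left(t,C \right)} = -4 + C + t$ ($B{\left(t,C \right)} = -4 + \left(t + C\right) = -4 + \left(C + t\right) = -4 + C + t$)
$S = \frac{265259}{3239}$ ($S = 4 - \frac{-2271 - 2}{3239} \cdot 111 = 4 - \left(-2273\right) \frac{1}{3239} \cdot 111 = 4 - \left(- \frac{2273}{3239}\right) 111 = 4 - - \frac{252303}{3239} = 4 + \frac{252303}{3239} = \frac{265259}{3239} \approx 81.895$)
$\left(B{\left(-185,-590 \right)} + \left(2313703 + 396360\right)\right) \left(\frac{1}{-1422396 + 1050519} + S\right) = \left(\left(-4 - 590 - 185\right) + \left(2313703 + 396360\right)\right) \left(\frac{1}{-1422396 + 1050519} + \frac{265259}{3239}\right) = \left(-779 + 2710063\right) \left(\frac{1}{-371877} + \frac{265259}{3239}\right) = 2709284 \left(- \frac{1}{371877} + \frac{265259}{3239}\right) = 2709284 \cdot \frac{98643717904}{1204509603} = \frac{267253846617820736}{1204509603}$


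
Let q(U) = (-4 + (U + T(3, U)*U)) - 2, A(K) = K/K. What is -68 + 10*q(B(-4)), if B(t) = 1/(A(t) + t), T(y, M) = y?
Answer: -424/3 ≈ -141.33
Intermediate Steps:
A(K) = 1
B(t) = 1/(1 + t)
q(U) = -6 + 4*U (q(U) = (-4 + (U + 3*U)) - 2 = (-4 + 4*U) - 2 = -6 + 4*U)
-68 + 10*q(B(-4)) = -68 + 10*(-6 + 4/(1 - 4)) = -68 + 10*(-6 + 4/(-3)) = -68 + 10*(-6 + 4*(-⅓)) = -68 + 10*(-6 - 4/3) = -68 + 10*(-22/3) = -68 - 220/3 = -424/3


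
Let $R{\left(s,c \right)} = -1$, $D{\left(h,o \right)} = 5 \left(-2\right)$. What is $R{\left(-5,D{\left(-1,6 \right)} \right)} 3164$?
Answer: $-3164$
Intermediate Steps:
$D{\left(h,o \right)} = -10$
$R{\left(-5,D{\left(-1,6 \right)} \right)} 3164 = \left(-1\right) 3164 = -3164$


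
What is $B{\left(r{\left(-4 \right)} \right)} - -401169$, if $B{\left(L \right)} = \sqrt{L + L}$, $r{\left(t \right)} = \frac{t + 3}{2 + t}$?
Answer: $401170$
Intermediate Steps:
$r{\left(t \right)} = \frac{3 + t}{2 + t}$
$B{\left(L \right)} = \sqrt{2} \sqrt{L}$ ($B{\left(L \right)} = \sqrt{2 L} = \sqrt{2} \sqrt{L}$)
$B{\left(r{\left(-4 \right)} \right)} - -401169 = \sqrt{2} \sqrt{\frac{3 - 4}{2 - 4}} - -401169 = \sqrt{2} \sqrt{\frac{1}{-2} \left(-1\right)} + 401169 = \sqrt{2} \sqrt{\left(- \frac{1}{2}\right) \left(-1\right)} + 401169 = \frac{\sqrt{2}}{\sqrt{2}} + 401169 = \sqrt{2} \frac{\sqrt{2}}{2} + 401169 = 1 + 401169 = 401170$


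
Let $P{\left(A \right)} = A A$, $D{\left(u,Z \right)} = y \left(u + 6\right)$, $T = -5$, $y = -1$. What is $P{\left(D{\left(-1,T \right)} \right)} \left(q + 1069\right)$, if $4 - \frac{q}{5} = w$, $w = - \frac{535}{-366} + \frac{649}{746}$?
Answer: $\frac{1838456150}{68259} \approx 26934.0$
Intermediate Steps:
$w = \frac{159161}{68259}$ ($w = \left(-535\right) \left(- \frac{1}{366}\right) + 649 \cdot \frac{1}{746} = \frac{535}{366} + \frac{649}{746} = \frac{159161}{68259} \approx 2.3317$)
$D{\left(u,Z \right)} = -6 - u$ ($D{\left(u,Z \right)} = - (u + 6) = - (6 + u) = -6 - u$)
$q = \frac{569375}{68259}$ ($q = 20 - \frac{795805}{68259} = \frac{569375}{68259} \approx 8.3414$)
$P{\left(A \right)} = A^{2}$
$P{\left(D{\left(-1,T \right)} \right)} \left(q + 1069\right) = \left(-6 - -1\right)^{2} \left(\frac{569375}{68259} + 1069\right) = \left(-6 + 1\right)^{2} \cdot \frac{73538246}{68259} = \left(-5\right)^{2} \cdot \frac{73538246}{68259} = 25 \cdot \frac{73538246}{68259} = \frac{1838456150}{68259}$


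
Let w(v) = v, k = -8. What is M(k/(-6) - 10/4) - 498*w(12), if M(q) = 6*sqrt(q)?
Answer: -5976 + I*sqrt(42) ≈ -5976.0 + 6.4807*I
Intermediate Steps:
M(k/(-6) - 10/4) - 498*w(12) = 6*sqrt(-8/(-6) - 10/4) - 498*12 = 6*sqrt(-8*(-1/6) - 10*1/4) - 5976 = 6*sqrt(4/3 - 5/2) - 5976 = 6*sqrt(-7/6) - 5976 = 6*(I*sqrt(42)/6) - 5976 = I*sqrt(42) - 5976 = -5976 + I*sqrt(42)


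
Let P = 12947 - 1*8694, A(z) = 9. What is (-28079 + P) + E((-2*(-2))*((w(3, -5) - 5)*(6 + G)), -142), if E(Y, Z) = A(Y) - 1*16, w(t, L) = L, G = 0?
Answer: -23833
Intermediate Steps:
E(Y, Z) = -7 (E(Y, Z) = 9 - 1*16 = 9 - 16 = -7)
P = 4253 (P = 12947 - 8694 = 4253)
(-28079 + P) + E((-2*(-2))*((w(3, -5) - 5)*(6 + G)), -142) = (-28079 + 4253) - 7 = -23826 - 7 = -23833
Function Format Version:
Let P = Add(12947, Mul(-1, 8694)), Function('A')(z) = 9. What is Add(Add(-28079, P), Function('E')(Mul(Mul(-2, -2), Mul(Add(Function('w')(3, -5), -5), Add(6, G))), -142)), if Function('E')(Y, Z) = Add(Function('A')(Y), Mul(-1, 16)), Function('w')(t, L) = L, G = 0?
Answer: -23833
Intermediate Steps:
Function('E')(Y, Z) = -7 (Function('E')(Y, Z) = Add(9, Mul(-1, 16)) = Add(9, -16) = -7)
P = 4253 (P = Add(12947, -8694) = 4253)
Add(Add(-28079, P), Function('E')(Mul(Mul(-2, -2), Mul(Add(Function('w')(3, -5), -5), Add(6, G))), -142)) = Add(Add(-28079, 4253), -7) = Add(-23826, -7) = -23833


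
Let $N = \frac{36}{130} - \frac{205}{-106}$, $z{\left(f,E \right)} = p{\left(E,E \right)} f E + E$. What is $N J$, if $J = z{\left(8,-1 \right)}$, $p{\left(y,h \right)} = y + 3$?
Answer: $- \frac{258961}{6890} \approx -37.585$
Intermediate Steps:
$p{\left(y,h \right)} = 3 + y$
$z{\left(f,E \right)} = E + E f \left(3 + E\right)$ ($z{\left(f,E \right)} = \left(3 + E\right) f E + E = f \left(3 + E\right) E + E = E f \left(3 + E\right) + E = E + E f \left(3 + E\right)$)
$N = \frac{15233}{6890}$ ($N = 36 \cdot \frac{1}{130} - - \frac{205}{106} = \frac{18}{65} + \frac{205}{106} = \frac{15233}{6890} \approx 2.2109$)
$J = -17$ ($J = - (1 + 8 \left(3 - 1\right)) = - (1 + 8 \cdot 2) = - (1 + 16) = \left(-1\right) 17 = -17$)
$N J = \frac{15233}{6890} \left(-17\right) = - \frac{258961}{6890}$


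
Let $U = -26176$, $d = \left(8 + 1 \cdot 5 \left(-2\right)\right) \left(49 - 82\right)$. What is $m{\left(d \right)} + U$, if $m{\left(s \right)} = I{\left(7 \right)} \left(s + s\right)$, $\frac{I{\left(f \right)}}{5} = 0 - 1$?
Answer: $-26836$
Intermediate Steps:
$I{\left(f \right)} = -5$ ($I{\left(f \right)} = 5 \left(0 - 1\right) = 5 \left(-1\right) = -5$)
$d = 66$ ($d = \left(8 + 5 \left(-2\right)\right) \left(-33\right) = \left(8 - 10\right) \left(-33\right) = \left(-2\right) \left(-33\right) = 66$)
$m{\left(s \right)} = - 10 s$ ($m{\left(s \right)} = - 5 \left(s + s\right) = - 5 \cdot 2 s = - 10 s$)
$m{\left(d \right)} + U = \left(-10\right) 66 - 26176 = -660 - 26176 = -26836$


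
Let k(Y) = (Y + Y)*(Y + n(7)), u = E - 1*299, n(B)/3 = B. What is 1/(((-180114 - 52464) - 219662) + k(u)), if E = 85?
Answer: -1/369636 ≈ -2.7054e-6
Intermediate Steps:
n(B) = 3*B
u = -214 (u = 85 - 1*299 = 85 - 299 = -214)
k(Y) = 2*Y*(21 + Y) (k(Y) = (Y + Y)*(Y + 3*7) = (2*Y)*(Y + 21) = (2*Y)*(21 + Y) = 2*Y*(21 + Y))
1/(((-180114 - 52464) - 219662) + k(u)) = 1/(((-180114 - 52464) - 219662) + 2*(-214)*(21 - 214)) = 1/((-232578 - 219662) + 2*(-214)*(-193)) = 1/(-452240 + 82604) = 1/(-369636) = -1/369636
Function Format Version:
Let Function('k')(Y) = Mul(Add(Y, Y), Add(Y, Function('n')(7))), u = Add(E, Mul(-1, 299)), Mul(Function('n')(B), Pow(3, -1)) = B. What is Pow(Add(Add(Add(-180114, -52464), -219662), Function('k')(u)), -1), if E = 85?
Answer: Rational(-1, 369636) ≈ -2.7054e-6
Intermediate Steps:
Function('n')(B) = Mul(3, B)
u = -214 (u = Add(85, Mul(-1, 299)) = Add(85, -299) = -214)
Function('k')(Y) = Mul(2, Y, Add(21, Y)) (Function('k')(Y) = Mul(Add(Y, Y), Add(Y, Mul(3, 7))) = Mul(Mul(2, Y), Add(Y, 21)) = Mul(Mul(2, Y), Add(21, Y)) = Mul(2, Y, Add(21, Y)))
Pow(Add(Add(Add(-180114, -52464), -219662), Function('k')(u)), -1) = Pow(Add(Add(Add(-180114, -52464), -219662), Mul(2, -214, Add(21, -214))), -1) = Pow(Add(Add(-232578, -219662), Mul(2, -214, -193)), -1) = Pow(Add(-452240, 82604), -1) = Pow(-369636, -1) = Rational(-1, 369636)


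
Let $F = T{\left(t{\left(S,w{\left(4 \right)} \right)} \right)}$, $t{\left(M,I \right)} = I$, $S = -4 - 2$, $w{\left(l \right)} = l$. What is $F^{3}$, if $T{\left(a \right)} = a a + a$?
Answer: $8000$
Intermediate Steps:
$S = -6$ ($S = -4 - 2 = -6$)
$T{\left(a \right)} = a + a^{2}$ ($T{\left(a \right)} = a^{2} + a = a + a^{2}$)
$F = 20$ ($F = 4 \left(1 + 4\right) = 4 \cdot 5 = 20$)
$F^{3} = 20^{3} = 8000$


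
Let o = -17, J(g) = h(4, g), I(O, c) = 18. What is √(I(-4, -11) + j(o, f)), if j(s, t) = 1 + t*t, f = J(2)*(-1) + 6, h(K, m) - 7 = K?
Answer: 2*√11 ≈ 6.6332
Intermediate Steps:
h(K, m) = 7 + K
J(g) = 11 (J(g) = 7 + 4 = 11)
f = -5 (f = 11*(-1) + 6 = -11 + 6 = -5)
j(s, t) = 1 + t²
√(I(-4, -11) + j(o, f)) = √(18 + (1 + (-5)²)) = √(18 + (1 + 25)) = √(18 + 26) = √44 = 2*√11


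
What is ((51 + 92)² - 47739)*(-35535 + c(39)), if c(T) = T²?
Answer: 928242060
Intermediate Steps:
((51 + 92)² - 47739)*(-35535 + c(39)) = ((51 + 92)² - 47739)*(-35535 + 39²) = (143² - 47739)*(-35535 + 1521) = (20449 - 47739)*(-34014) = -27290*(-34014) = 928242060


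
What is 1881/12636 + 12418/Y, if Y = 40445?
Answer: 25887877/56784780 ≈ 0.45589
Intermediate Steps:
1881/12636 + 12418/Y = 1881/12636 + 12418/40445 = 1881*(1/12636) + 12418*(1/40445) = 209/1404 + 12418/40445 = 25887877/56784780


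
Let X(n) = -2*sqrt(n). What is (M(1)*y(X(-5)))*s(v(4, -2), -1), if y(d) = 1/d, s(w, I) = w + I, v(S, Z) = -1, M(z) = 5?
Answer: -I*sqrt(5) ≈ -2.2361*I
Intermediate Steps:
s(w, I) = I + w
(M(1)*y(X(-5)))*s(v(4, -2), -1) = (5/((-2*I*sqrt(5))))*(-1 - 1) = (5/((-2*I*sqrt(5))))*(-2) = (5*(I*sqrt(5)/10))*(-2) = (I*sqrt(5)/2)*(-2) = -I*sqrt(5)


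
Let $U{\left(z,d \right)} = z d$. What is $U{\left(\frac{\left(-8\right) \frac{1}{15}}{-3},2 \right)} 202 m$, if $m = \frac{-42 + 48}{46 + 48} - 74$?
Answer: $- \frac{2246240}{423} \approx -5310.3$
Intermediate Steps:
$U{\left(z,d \right)} = d z$
$m = - \frac{3475}{47}$ ($m = \frac{6}{94} - 74 = 6 \cdot \frac{1}{94} - 74 = \frac{3}{47} - 74 = - \frac{3475}{47} \approx -73.936$)
$U{\left(\frac{\left(-8\right) \frac{1}{15}}{-3},2 \right)} 202 m = 2 \frac{\left(-8\right) \frac{1}{15}}{-3} \cdot 202 \left(- \frac{3475}{47}\right) = 2 \left(-8\right) \frac{1}{15} \left(- \frac{1}{3}\right) 202 \left(- \frac{3475}{47}\right) = 2 \left(\left(- \frac{8}{15}\right) \left(- \frac{1}{3}\right)\right) 202 \left(- \frac{3475}{47}\right) = 2 \cdot \frac{8}{45} \cdot 202 \left(- \frac{3475}{47}\right) = \frac{16}{45} \cdot 202 \left(- \frac{3475}{47}\right) = \frac{3232}{45} \left(- \frac{3475}{47}\right) = - \frac{2246240}{423}$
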